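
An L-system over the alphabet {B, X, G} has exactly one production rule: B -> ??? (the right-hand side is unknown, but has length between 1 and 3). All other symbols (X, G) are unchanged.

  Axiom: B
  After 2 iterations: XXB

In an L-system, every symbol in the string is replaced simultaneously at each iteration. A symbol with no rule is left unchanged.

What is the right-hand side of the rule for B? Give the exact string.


Trying B -> XB:
  Step 0: B
  Step 1: XB
  Step 2: XXB
Matches the given result.

Answer: XB


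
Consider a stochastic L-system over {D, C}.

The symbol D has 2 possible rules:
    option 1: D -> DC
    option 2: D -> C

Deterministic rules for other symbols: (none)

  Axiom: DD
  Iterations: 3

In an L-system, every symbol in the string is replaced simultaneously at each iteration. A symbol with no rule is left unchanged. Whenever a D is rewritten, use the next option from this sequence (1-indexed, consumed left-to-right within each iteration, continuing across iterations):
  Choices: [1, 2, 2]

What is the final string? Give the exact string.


Answer: CCC

Derivation:
Step 0: DD
Step 1: DCC  (used choices [1, 2])
Step 2: CCC  (used choices [2])
Step 3: CCC  (used choices [])


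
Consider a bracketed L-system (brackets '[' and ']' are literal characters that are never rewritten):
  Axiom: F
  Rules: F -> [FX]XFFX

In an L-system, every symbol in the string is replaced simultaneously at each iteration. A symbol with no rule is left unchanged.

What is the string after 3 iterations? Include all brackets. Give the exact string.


Step 0: F
Step 1: [FX]XFFX
Step 2: [[FX]XFFXX]X[FX]XFFX[FX]XFFXX
Step 3: [[[FX]XFFXX]X[FX]XFFX[FX]XFFXXX]X[[FX]XFFXX]X[FX]XFFX[FX]XFFXX[[FX]XFFXX]X[FX]XFFX[FX]XFFXXX

Answer: [[[FX]XFFXX]X[FX]XFFX[FX]XFFXXX]X[[FX]XFFXX]X[FX]XFFX[FX]XFFXX[[FX]XFFXX]X[FX]XFFX[FX]XFFXXX


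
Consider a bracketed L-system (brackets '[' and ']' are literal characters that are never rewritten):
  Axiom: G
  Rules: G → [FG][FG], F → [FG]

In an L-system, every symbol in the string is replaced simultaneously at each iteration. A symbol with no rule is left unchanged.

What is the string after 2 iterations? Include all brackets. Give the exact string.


Step 0: G
Step 1: [FG][FG]
Step 2: [[FG][FG][FG]][[FG][FG][FG]]

Answer: [[FG][FG][FG]][[FG][FG][FG]]


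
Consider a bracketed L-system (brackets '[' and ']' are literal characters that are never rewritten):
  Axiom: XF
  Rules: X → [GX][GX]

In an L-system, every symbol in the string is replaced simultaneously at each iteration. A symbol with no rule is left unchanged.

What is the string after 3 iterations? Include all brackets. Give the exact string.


Answer: [G[G[GX][GX]][G[GX][GX]]][G[G[GX][GX]][G[GX][GX]]]F

Derivation:
Step 0: XF
Step 1: [GX][GX]F
Step 2: [G[GX][GX]][G[GX][GX]]F
Step 3: [G[G[GX][GX]][G[GX][GX]]][G[G[GX][GX]][G[GX][GX]]]F


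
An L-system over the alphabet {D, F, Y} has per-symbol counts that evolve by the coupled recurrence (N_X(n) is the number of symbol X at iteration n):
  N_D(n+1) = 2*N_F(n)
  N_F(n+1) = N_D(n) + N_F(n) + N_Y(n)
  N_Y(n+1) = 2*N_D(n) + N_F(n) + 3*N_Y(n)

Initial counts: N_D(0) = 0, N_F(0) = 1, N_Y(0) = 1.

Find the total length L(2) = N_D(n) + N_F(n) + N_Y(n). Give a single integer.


Step 0: N_D=0, N_F=1, N_Y=1, L=2
Step 1: N_D=2, N_F=2, N_Y=4, L=8
Step 2: N_D=4, N_F=8, N_Y=18, L=30

Answer: 30


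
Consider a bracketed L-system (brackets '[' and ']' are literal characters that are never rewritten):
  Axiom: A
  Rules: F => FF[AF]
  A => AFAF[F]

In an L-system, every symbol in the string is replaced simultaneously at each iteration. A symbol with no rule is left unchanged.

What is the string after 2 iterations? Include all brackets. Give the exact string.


Step 0: A
Step 1: AFAF[F]
Step 2: AFAF[F]FF[AF]AFAF[F]FF[AF][FF[AF]]

Answer: AFAF[F]FF[AF]AFAF[F]FF[AF][FF[AF]]


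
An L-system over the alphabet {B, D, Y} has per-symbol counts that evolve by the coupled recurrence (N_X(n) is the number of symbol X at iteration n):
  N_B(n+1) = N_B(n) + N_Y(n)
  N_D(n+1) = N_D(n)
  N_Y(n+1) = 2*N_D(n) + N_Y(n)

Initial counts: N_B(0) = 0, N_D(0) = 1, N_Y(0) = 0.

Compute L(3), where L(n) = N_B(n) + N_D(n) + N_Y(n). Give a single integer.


Answer: 13

Derivation:
Step 0: N_B=0, N_D=1, N_Y=0, L=1
Step 1: N_B=0, N_D=1, N_Y=2, L=3
Step 2: N_B=2, N_D=1, N_Y=4, L=7
Step 3: N_B=6, N_D=1, N_Y=6, L=13


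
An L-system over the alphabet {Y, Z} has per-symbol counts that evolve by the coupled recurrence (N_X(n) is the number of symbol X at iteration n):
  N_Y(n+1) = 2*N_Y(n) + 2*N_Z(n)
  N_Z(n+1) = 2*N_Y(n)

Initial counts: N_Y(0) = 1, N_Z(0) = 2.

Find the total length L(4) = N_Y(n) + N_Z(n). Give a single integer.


Answer: 288

Derivation:
Step 0: N_Y=1, N_Z=2, L=3
Step 1: N_Y=6, N_Z=2, L=8
Step 2: N_Y=16, N_Z=12, L=28
Step 3: N_Y=56, N_Z=32, L=88
Step 4: N_Y=176, N_Z=112, L=288


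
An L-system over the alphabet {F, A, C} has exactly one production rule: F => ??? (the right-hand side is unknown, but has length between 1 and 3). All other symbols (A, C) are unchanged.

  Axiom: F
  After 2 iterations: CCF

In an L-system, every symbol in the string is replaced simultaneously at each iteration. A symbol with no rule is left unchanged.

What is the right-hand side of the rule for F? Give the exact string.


Trying F => CF:
  Step 0: F
  Step 1: CF
  Step 2: CCF
Matches the given result.

Answer: CF


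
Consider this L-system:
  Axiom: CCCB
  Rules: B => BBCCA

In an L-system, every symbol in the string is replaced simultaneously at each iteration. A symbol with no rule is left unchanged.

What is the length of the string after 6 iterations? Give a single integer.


Step 0: length = 4
Step 1: length = 8
Step 2: length = 16
Step 3: length = 32
Step 4: length = 64
Step 5: length = 128
Step 6: length = 256

Answer: 256


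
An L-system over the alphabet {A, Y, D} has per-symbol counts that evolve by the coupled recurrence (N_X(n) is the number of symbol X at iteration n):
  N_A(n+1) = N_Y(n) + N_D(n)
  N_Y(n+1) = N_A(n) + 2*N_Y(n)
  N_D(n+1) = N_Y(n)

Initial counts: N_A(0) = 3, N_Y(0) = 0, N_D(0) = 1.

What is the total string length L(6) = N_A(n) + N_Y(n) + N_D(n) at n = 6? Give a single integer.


Answer: 553

Derivation:
Step 0: N_A=3, N_Y=0, N_D=1, L=4
Step 1: N_A=1, N_Y=3, N_D=0, L=4
Step 2: N_A=3, N_Y=7, N_D=3, L=13
Step 3: N_A=10, N_Y=17, N_D=7, L=34
Step 4: N_A=24, N_Y=44, N_D=17, L=85
Step 5: N_A=61, N_Y=112, N_D=44, L=217
Step 6: N_A=156, N_Y=285, N_D=112, L=553


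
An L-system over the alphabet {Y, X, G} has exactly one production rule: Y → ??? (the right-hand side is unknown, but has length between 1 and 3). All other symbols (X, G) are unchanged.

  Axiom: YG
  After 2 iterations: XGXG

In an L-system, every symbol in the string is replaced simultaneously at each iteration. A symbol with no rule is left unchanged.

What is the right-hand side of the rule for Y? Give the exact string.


Answer: XGX

Derivation:
Trying Y → XGX:
  Step 0: YG
  Step 1: XGXG
  Step 2: XGXG
Matches the given result.


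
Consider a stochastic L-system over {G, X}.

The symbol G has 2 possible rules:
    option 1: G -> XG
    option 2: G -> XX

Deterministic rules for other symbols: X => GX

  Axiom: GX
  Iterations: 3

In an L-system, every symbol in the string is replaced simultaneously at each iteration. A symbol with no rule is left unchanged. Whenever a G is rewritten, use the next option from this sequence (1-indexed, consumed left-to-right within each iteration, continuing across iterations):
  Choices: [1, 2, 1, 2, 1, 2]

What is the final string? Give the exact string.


Answer: XXGXGXGXGXXGXXGX

Derivation:
Step 0: GX
Step 1: XGGX  (used choices [1])
Step 2: GXXXXGGX  (used choices [2, 1])
Step 3: XXGXGXGXGXXGXXGX  (used choices [2, 1, 2])


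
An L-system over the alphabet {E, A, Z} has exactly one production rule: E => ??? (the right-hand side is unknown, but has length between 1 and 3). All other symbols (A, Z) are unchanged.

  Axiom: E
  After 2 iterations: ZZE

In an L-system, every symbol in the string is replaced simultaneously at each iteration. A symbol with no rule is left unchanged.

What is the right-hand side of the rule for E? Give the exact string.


Trying E => ZE:
  Step 0: E
  Step 1: ZE
  Step 2: ZZE
Matches the given result.

Answer: ZE


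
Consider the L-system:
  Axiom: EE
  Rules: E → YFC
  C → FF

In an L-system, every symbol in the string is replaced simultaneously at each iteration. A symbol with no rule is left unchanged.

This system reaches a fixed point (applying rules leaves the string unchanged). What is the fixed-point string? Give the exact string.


Step 0: EE
Step 1: YFCYFC
Step 2: YFFFYFFF
Step 3: YFFFYFFF  (unchanged — fixed point at step 2)

Answer: YFFFYFFF


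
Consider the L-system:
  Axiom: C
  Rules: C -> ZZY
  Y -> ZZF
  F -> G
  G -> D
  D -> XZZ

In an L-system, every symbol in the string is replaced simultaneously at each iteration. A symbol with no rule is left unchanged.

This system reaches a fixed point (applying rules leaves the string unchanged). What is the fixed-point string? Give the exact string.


Answer: ZZZZXZZ

Derivation:
Step 0: C
Step 1: ZZY
Step 2: ZZZZF
Step 3: ZZZZG
Step 4: ZZZZD
Step 5: ZZZZXZZ
Step 6: ZZZZXZZ  (unchanged — fixed point at step 5)


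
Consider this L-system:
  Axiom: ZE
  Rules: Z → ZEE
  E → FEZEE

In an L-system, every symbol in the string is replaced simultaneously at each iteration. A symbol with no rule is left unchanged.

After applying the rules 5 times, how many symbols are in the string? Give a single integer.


Step 0: length = 2
Step 1: length = 8
Step 2: length = 32
Step 3: length = 122
Step 4: length = 458
Step 5: length = 1712

Answer: 1712


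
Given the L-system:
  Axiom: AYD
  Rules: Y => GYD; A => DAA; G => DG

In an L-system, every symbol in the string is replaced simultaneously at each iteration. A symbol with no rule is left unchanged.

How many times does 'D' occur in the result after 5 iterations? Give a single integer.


Step 0: AYD  (1 'D')
Step 1: DAAGYDD  (3 'D')
Step 2: DDAADAADGGYDDD  (7 'D')
Step 3: DDDAADAADDAADAADDGDGGYDDDD  (14 'D')
Step 4: DDDDAADAADDAADAADDDAADAADDAADAADDDGDDGDGGYDDDDD  (26 'D')
Step 5: DDDDDAADAADDAADAADDDAADAADDAADAADDDDAADAADDAADAADDDAADAADDAADAADDDDGDDDGDDGDGGYDDDDDD  (47 'D')

Answer: 47


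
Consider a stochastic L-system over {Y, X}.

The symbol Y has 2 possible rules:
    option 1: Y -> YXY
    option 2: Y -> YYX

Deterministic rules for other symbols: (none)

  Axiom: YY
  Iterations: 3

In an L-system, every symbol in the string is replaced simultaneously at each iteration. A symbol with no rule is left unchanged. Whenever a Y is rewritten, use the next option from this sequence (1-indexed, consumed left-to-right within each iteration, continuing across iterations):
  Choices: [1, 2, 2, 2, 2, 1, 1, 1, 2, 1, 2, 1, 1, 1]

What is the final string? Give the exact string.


Step 0: YY
Step 1: YXYYYX  (used choices [1, 2])
Step 2: YYXXYYXYYXYXYX  (used choices [2, 2, 2, 1])
Step 3: YXYYXYXXYYXYXYXYYXYXYXYXYXYXYX  (used choices [1, 1, 2, 1, 2, 1, 1, 1])

Answer: YXYYXYXXYYXYXYXYYXYXYXYXYXYXYX


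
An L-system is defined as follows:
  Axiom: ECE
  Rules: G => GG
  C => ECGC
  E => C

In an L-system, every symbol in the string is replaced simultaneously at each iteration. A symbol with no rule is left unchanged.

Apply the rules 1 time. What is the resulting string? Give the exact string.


Step 0: ECE
Step 1: CECGCC

Answer: CECGCC


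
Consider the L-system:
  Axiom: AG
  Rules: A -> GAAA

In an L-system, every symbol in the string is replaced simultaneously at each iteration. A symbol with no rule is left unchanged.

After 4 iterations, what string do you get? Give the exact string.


Answer: GGGGAAAGAAAGAAAGGAAAGAAAGAAAGGAAAGAAAGAAAGGGAAAGAAAGAAAGGAAAGAAAGAAAGGAAAGAAAGAAAGGGAAAGAAAGAAAGGAAAGAAAGAAAGGAAAGAAAGAAAG

Derivation:
Step 0: AG
Step 1: GAAAG
Step 2: GGAAAGAAAGAAAG
Step 3: GGGAAAGAAAGAAAGGAAAGAAAGAAAGGAAAGAAAGAAAG
Step 4: GGGGAAAGAAAGAAAGGAAAGAAAGAAAGGAAAGAAAGAAAGGGAAAGAAAGAAAGGAAAGAAAGAAAGGAAAGAAAGAAAGGGAAAGAAAGAAAGGAAAGAAAGAAAGGAAAGAAAGAAAG


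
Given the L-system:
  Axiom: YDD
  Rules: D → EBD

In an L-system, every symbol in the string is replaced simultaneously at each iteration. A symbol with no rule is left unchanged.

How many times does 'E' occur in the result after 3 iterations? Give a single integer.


Step 0: YDD  (0 'E')
Step 1: YEBDEBD  (2 'E')
Step 2: YEBEBDEBEBD  (4 'E')
Step 3: YEBEBEBDEBEBEBD  (6 'E')

Answer: 6


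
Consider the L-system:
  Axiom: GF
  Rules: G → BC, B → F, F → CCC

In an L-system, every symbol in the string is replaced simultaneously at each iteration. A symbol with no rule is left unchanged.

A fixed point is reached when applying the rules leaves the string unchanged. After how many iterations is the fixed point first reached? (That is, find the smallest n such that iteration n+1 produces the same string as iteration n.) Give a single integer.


Step 0: GF
Step 1: BCCCC
Step 2: FCCCC
Step 3: CCCCCCC
Step 4: CCCCCCC  (unchanged — fixed point at step 3)

Answer: 3


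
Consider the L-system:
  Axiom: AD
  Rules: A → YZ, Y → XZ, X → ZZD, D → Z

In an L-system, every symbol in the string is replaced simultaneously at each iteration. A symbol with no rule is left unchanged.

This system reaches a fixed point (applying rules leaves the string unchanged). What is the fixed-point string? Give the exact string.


Step 0: AD
Step 1: YZZ
Step 2: XZZZ
Step 3: ZZDZZZ
Step 4: ZZZZZZ
Step 5: ZZZZZZ  (unchanged — fixed point at step 4)

Answer: ZZZZZZ


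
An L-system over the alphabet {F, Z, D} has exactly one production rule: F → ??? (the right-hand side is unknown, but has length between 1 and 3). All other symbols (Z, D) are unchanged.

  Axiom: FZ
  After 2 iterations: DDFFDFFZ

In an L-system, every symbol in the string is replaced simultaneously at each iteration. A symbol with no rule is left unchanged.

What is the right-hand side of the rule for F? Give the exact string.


Answer: DFF

Derivation:
Trying F → DFF:
  Step 0: FZ
  Step 1: DFFZ
  Step 2: DDFFDFFZ
Matches the given result.


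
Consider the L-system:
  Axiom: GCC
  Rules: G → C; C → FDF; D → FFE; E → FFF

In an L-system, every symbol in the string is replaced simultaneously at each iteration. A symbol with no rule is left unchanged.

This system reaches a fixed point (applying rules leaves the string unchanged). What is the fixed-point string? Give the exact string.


Answer: FFFFFFFFFFFFFFFFFFFFF

Derivation:
Step 0: GCC
Step 1: CFDFFDF
Step 2: FDFFFFEFFFFEF
Step 3: FFFEFFFFFFFFFFFFFFF
Step 4: FFFFFFFFFFFFFFFFFFFFF
Step 5: FFFFFFFFFFFFFFFFFFFFF  (unchanged — fixed point at step 4)


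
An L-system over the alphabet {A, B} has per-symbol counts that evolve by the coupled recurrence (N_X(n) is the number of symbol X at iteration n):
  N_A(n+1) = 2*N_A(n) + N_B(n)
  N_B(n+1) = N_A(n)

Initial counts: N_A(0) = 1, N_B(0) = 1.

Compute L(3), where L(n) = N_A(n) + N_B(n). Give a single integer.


Step 0: N_A=1, N_B=1, L=2
Step 1: N_A=3, N_B=1, L=4
Step 2: N_A=7, N_B=3, L=10
Step 3: N_A=17, N_B=7, L=24

Answer: 24


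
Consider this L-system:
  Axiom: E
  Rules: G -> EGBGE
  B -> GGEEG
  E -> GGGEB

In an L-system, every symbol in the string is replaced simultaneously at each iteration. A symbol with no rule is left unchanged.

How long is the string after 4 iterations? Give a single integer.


Answer: 625

Derivation:
Step 0: length = 1
Step 1: length = 5
Step 2: length = 25
Step 3: length = 125
Step 4: length = 625


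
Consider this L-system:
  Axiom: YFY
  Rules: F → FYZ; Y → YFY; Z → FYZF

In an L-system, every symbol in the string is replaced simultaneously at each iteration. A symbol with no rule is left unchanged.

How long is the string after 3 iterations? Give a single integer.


Step 0: length = 3
Step 1: length = 9
Step 2: length = 28
Step 3: length = 88

Answer: 88


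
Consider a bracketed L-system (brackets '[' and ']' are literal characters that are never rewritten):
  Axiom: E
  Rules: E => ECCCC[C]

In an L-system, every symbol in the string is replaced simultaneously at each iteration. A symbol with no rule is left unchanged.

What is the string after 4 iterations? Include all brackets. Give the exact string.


Answer: ECCCC[C]CCCC[C]CCCC[C]CCCC[C]

Derivation:
Step 0: E
Step 1: ECCCC[C]
Step 2: ECCCC[C]CCCC[C]
Step 3: ECCCC[C]CCCC[C]CCCC[C]
Step 4: ECCCC[C]CCCC[C]CCCC[C]CCCC[C]


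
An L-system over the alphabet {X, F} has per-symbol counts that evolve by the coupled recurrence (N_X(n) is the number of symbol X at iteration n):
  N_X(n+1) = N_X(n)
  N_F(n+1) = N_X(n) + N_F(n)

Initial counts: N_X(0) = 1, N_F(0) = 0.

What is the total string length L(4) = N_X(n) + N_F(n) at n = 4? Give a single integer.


Step 0: N_X=1, N_F=0, L=1
Step 1: N_X=1, N_F=1, L=2
Step 2: N_X=1, N_F=2, L=3
Step 3: N_X=1, N_F=3, L=4
Step 4: N_X=1, N_F=4, L=5

Answer: 5


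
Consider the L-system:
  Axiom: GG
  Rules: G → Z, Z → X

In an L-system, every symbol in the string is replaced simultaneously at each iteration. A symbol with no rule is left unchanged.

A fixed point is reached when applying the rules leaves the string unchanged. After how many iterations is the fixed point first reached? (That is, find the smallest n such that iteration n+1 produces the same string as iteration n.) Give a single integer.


Step 0: GG
Step 1: ZZ
Step 2: XX
Step 3: XX  (unchanged — fixed point at step 2)

Answer: 2


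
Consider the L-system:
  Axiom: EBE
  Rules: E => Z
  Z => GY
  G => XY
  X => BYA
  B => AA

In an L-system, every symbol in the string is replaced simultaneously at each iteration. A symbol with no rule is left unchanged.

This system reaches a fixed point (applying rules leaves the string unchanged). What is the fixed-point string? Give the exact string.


Step 0: EBE
Step 1: ZAAZ
Step 2: GYAAGY
Step 3: XYYAAXYY
Step 4: BYAYYAABYAYY
Step 5: AAYAYYAAAAYAYY
Step 6: AAYAYYAAAAYAYY  (unchanged — fixed point at step 5)

Answer: AAYAYYAAAAYAYY


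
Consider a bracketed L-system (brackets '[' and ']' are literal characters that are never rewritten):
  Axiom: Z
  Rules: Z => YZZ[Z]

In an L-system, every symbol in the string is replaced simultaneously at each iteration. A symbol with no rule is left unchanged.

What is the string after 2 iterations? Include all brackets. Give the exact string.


Answer: YYZZ[Z]YZZ[Z][YZZ[Z]]

Derivation:
Step 0: Z
Step 1: YZZ[Z]
Step 2: YYZZ[Z]YZZ[Z][YZZ[Z]]


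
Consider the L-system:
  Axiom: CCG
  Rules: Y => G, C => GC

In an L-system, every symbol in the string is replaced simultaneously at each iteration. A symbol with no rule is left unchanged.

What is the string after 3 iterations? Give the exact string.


Step 0: CCG
Step 1: GCGCG
Step 2: GGCGGCG
Step 3: GGGCGGGCG

Answer: GGGCGGGCG


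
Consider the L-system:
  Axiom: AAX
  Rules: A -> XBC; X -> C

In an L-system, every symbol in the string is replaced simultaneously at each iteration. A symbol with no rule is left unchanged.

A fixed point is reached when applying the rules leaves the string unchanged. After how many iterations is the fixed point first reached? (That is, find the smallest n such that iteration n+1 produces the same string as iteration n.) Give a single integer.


Answer: 2

Derivation:
Step 0: AAX
Step 1: XBCXBCC
Step 2: CBCCBCC
Step 3: CBCCBCC  (unchanged — fixed point at step 2)


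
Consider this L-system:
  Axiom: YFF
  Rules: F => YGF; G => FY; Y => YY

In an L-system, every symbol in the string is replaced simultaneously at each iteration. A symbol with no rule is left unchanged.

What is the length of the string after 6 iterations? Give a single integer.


Answer: 380

Derivation:
Step 0: length = 3
Step 1: length = 8
Step 2: length = 18
Step 3: length = 40
Step 4: length = 86
Step 5: length = 182
Step 6: length = 380


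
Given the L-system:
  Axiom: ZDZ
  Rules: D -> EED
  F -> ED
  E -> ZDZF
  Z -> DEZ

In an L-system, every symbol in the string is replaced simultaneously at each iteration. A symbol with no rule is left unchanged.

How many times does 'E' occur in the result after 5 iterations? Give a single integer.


Step 0: length=3, 'E' count=0
Step 1: length=9, 'E' count=4
Step 2: length=31, 'E' count=8
Step 3: length=97, 'E' count=32
Step 4: length=315, 'E' count=96
Step 5: length=1009, 'E' count=316
Final string: EEDZDZFDEZZDZFZDZFEEDEEDZDZFDEZZDZFEEDEEDZDZFDEZZDZFZDZFEEDEEDZDZFDEZZDZFEEDDEZEEDDEZEDDEZEEDDEZEDZDZFZDZFEEDZDZFZDZFEEDDEZEEDDEZEDEEDZDZFDEZDEZEEDDEZEDDEZEEDDEZEDZDZFZDZFEEDZDZFZDZFEEDDEZEEDDEZEDEEDZDZFDEZDEZEEDDEZEDZDZFZDZFEEDDEZEEDDEZEDDEZEEDDEZEDZDZFZDZFEEDEEDZDZFDEZZDZFZDZFEEDEEDZDZFDEZZDZFEEDZDZFZDZFEEDDEZEEDDEZEDEEDZDZFDEZZDZFZDZFEEDDEZEEDDEZEDEEDZDZFDEZDEZEEDDEZEDDEZEEDDEZEDZDZFZDZFEEDZDZFZDZFEEDDEZEEDDEZEDEEDZDZFDEZDEZEEDDEZEDZDZFZDZFEEDZDZFZDZFEEDDEZEEDDEZEDEEDZDZFDEZDEZEEDDEZEDDEZEEDDEZEDZDZFZDZFEEDZDZFZDZFEEDDEZEEDDEZEDEEDZDZFDEZDEZEEDDEZEDZDZFZDZFEEDEEDZDZFDEZZDZFZDZFEEDEEDZDZFDEZZDZFEEDEEDZDZFDEZZDZFZDZFEEDEEDZDZFDEZZDZFEEDDEZEEDDEZEDDEZEEDDEZEDZDZFZDZFEEDEEDZDZFDEZZDZFZDZFEEDEEDZDZFDEZZDZFEEDEEDZDZFDEZZDZFZDZFEEDEEDZDZFDEZZDZFEEDDEZEEDDEZEDDEZEEDDEZEDZDZFZDZFEEDZDZFZDZFEEDDEZEEDDEZEDEEDZDZFDEZDEZEEDDEZEDDEZEEDDEZEDZDZFZDZFEEDZDZFZDZFEEDDEZEEDDEZEDEEDZDZFDEZDEZEEDDEZEDZDZFZDZFEEDDEZEEDDEZEDDEZEEDDEZEDZDZFZDZFEEDEEDZDZFDEZZDZFZDZFEEDEEDZDZFDEZZDZFEEDZDZFZDZFEEDDEZEEDDEZEDEEDZDZFDEZ

Answer: 316


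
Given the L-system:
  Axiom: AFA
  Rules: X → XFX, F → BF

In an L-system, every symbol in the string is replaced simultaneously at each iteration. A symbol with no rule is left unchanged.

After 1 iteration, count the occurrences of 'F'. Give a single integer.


Answer: 1

Derivation:
Step 0: AFA  (1 'F')
Step 1: ABFA  (1 'F')


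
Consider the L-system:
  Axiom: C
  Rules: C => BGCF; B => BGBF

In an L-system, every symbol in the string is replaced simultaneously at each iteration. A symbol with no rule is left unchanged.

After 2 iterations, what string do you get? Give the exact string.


Step 0: C
Step 1: BGCF
Step 2: BGBFGBGCFF

Answer: BGBFGBGCFF


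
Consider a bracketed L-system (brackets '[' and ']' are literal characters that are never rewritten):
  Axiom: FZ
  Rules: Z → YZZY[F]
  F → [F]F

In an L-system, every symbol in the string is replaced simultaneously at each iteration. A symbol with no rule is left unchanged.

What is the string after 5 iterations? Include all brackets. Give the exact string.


Answer: [[[[[F]F][F]F][[F]F][F]F][[[F]F][F]F][[F]F][F]F][[[[F]F][F]F][[F]F][F]F][[[F]F][F]F][[F]F][F]FYYYYYZZY[F]YZZY[F]Y[[F]F]YYZZY[F]YZZY[F]Y[[F]F]Y[[[F]F][F]F]YYYZZY[F]YZZY[F]Y[[F]F]YYZZY[F]YZZY[F]Y[[F]F]Y[[[F]F][F]F]Y[[[[F]F][F]F][[F]F][F]F]YYYYZZY[F]YZZY[F]Y[[F]F]YYZZY[F]YZZY[F]Y[[F]F]Y[[[F]F][F]F]YYYZZY[F]YZZY[F]Y[[F]F]YYZZY[F]YZZY[F]Y[[F]F]Y[[[F]F][F]F]Y[[[[F]F][F]F][[F]F][F]F]Y[[[[[F]F][F]F][[F]F][F]F][[[F]F][F]F][[F]F][F]F]

Derivation:
Step 0: FZ
Step 1: [F]FYZZY[F]
Step 2: [[F]F][F]FYYZZY[F]YZZY[F]Y[[F]F]
Step 3: [[[F]F][F]F][[F]F][F]FYYYZZY[F]YZZY[F]Y[[F]F]YYZZY[F]YZZY[F]Y[[F]F]Y[[[F]F][F]F]
Step 4: [[[[F]F][F]F][[F]F][F]F][[[F]F][F]F][[F]F][F]FYYYYZZY[F]YZZY[F]Y[[F]F]YYZZY[F]YZZY[F]Y[[F]F]Y[[[F]F][F]F]YYYZZY[F]YZZY[F]Y[[F]F]YYZZY[F]YZZY[F]Y[[F]F]Y[[[F]F][F]F]Y[[[[F]F][F]F][[F]F][F]F]
Step 5: [[[[[F]F][F]F][[F]F][F]F][[[F]F][F]F][[F]F][F]F][[[[F]F][F]F][[F]F][F]F][[[F]F][F]F][[F]F][F]FYYYYYZZY[F]YZZY[F]Y[[F]F]YYZZY[F]YZZY[F]Y[[F]F]Y[[[F]F][F]F]YYYZZY[F]YZZY[F]Y[[F]F]YYZZY[F]YZZY[F]Y[[F]F]Y[[[F]F][F]F]Y[[[[F]F][F]F][[F]F][F]F]YYYYZZY[F]YZZY[F]Y[[F]F]YYZZY[F]YZZY[F]Y[[F]F]Y[[[F]F][F]F]YYYZZY[F]YZZY[F]Y[[F]F]YYZZY[F]YZZY[F]Y[[F]F]Y[[[F]F][F]F]Y[[[[F]F][F]F][[F]F][F]F]Y[[[[[F]F][F]F][[F]F][F]F][[[F]F][F]F][[F]F][F]F]


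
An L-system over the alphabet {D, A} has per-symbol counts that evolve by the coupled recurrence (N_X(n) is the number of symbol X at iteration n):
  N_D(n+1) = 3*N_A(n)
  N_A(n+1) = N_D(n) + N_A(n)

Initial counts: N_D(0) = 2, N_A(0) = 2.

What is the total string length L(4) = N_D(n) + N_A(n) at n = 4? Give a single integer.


Step 0: N_D=2, N_A=2, L=4
Step 1: N_D=6, N_A=4, L=10
Step 2: N_D=12, N_A=10, L=22
Step 3: N_D=30, N_A=22, L=52
Step 4: N_D=66, N_A=52, L=118

Answer: 118


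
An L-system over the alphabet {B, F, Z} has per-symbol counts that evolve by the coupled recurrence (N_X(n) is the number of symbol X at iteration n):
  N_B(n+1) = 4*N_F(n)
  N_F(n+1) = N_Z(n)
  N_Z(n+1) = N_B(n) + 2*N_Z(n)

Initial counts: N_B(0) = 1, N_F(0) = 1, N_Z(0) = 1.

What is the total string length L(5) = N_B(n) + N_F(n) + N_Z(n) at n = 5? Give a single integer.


Step 0: N_B=1, N_F=1, N_Z=1, L=3
Step 1: N_B=4, N_F=1, N_Z=3, L=8
Step 2: N_B=4, N_F=3, N_Z=10, L=17
Step 3: N_B=12, N_F=10, N_Z=24, L=46
Step 4: N_B=40, N_F=24, N_Z=60, L=124
Step 5: N_B=96, N_F=60, N_Z=160, L=316

Answer: 316


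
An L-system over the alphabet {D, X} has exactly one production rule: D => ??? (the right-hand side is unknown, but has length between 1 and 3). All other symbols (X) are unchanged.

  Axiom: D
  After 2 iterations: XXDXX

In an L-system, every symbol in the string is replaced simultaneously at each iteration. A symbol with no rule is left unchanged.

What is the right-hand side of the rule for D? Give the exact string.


Trying D => XDX:
  Step 0: D
  Step 1: XDX
  Step 2: XXDXX
Matches the given result.

Answer: XDX


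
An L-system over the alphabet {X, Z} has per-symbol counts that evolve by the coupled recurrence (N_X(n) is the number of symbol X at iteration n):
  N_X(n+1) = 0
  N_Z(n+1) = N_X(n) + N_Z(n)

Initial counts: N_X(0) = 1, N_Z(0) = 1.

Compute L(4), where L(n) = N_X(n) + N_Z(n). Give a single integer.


Step 0: N_X=1, N_Z=1, L=2
Step 1: N_X=0, N_Z=2, L=2
Step 2: N_X=0, N_Z=2, L=2
Step 3: N_X=0, N_Z=2, L=2
Step 4: N_X=0, N_Z=2, L=2

Answer: 2


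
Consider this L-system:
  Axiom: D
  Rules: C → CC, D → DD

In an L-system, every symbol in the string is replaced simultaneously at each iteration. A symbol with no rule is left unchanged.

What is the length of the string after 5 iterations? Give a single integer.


Step 0: length = 1
Step 1: length = 2
Step 2: length = 4
Step 3: length = 8
Step 4: length = 16
Step 5: length = 32

Answer: 32


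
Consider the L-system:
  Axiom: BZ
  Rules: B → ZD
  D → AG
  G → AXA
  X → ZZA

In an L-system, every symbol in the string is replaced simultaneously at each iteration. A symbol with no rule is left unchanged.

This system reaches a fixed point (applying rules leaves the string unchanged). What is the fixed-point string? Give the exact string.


Answer: ZAAZZAAZ

Derivation:
Step 0: BZ
Step 1: ZDZ
Step 2: ZAGZ
Step 3: ZAAXAZ
Step 4: ZAAZZAAZ
Step 5: ZAAZZAAZ  (unchanged — fixed point at step 4)


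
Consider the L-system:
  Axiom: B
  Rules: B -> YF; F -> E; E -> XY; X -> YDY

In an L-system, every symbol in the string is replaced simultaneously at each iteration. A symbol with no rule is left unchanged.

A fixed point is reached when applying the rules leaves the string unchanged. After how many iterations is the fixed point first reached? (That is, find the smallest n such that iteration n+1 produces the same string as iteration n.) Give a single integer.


Step 0: B
Step 1: YF
Step 2: YE
Step 3: YXY
Step 4: YYDYY
Step 5: YYDYY  (unchanged — fixed point at step 4)

Answer: 4


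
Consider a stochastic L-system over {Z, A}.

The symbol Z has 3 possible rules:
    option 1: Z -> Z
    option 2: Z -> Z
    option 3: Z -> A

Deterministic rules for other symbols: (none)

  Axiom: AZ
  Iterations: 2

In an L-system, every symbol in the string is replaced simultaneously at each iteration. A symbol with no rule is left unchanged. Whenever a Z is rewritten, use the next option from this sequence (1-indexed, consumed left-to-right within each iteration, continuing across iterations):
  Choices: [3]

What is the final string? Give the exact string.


Step 0: AZ
Step 1: AA  (used choices [3])
Step 2: AA  (used choices [])

Answer: AA


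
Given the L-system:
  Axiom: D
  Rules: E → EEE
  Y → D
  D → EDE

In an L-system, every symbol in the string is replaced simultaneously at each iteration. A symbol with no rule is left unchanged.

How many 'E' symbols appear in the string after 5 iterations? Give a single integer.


Answer: 242

Derivation:
Step 0: D  (0 'E')
Step 1: EDE  (2 'E')
Step 2: EEEEDEEEE  (8 'E')
Step 3: EEEEEEEEEEEEEDEEEEEEEEEEEEE  (26 'E')
Step 4: EEEEEEEEEEEEEEEEEEEEEEEEEEEEEEEEEEEEEEEEDEEEEEEEEEEEEEEEEEEEEEEEEEEEEEEEEEEEEEEEE  (80 'E')
Step 5: EEEEEEEEEEEEEEEEEEEEEEEEEEEEEEEEEEEEEEEEEEEEEEEEEEEEEEEEEEEEEEEEEEEEEEEEEEEEEEEEEEEEEEEEEEEEEEEEEEEEEEEEEEEEEEEEEEEEEEEEEDEEEEEEEEEEEEEEEEEEEEEEEEEEEEEEEEEEEEEEEEEEEEEEEEEEEEEEEEEEEEEEEEEEEEEEEEEEEEEEEEEEEEEEEEEEEEEEEEEEEEEEEEEEEEEEEEEEEEEEEEE  (242 'E')


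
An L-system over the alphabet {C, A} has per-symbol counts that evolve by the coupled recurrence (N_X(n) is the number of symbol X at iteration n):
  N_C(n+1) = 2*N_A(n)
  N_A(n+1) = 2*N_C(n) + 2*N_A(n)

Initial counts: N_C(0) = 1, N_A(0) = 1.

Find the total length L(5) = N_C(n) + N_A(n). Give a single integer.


Answer: 672

Derivation:
Step 0: N_C=1, N_A=1, L=2
Step 1: N_C=2, N_A=4, L=6
Step 2: N_C=8, N_A=12, L=20
Step 3: N_C=24, N_A=40, L=64
Step 4: N_C=80, N_A=128, L=208
Step 5: N_C=256, N_A=416, L=672


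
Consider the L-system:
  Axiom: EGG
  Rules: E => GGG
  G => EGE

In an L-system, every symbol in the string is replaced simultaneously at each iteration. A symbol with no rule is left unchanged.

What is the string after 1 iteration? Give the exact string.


Answer: GGGEGEEGE

Derivation:
Step 0: EGG
Step 1: GGGEGEEGE


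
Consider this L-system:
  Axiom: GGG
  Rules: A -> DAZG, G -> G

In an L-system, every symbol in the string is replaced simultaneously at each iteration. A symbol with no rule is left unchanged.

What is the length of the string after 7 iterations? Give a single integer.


Step 0: length = 3
Step 1: length = 3
Step 2: length = 3
Step 3: length = 3
Step 4: length = 3
Step 5: length = 3
Step 6: length = 3
Step 7: length = 3

Answer: 3


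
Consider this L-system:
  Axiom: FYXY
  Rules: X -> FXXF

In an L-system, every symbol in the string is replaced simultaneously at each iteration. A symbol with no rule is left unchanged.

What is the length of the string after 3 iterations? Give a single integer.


Answer: 25

Derivation:
Step 0: length = 4
Step 1: length = 7
Step 2: length = 13
Step 3: length = 25


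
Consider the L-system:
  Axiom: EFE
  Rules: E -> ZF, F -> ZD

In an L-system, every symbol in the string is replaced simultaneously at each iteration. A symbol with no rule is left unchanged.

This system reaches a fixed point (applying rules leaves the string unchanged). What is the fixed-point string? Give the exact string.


Answer: ZZDZDZZD

Derivation:
Step 0: EFE
Step 1: ZFZDZF
Step 2: ZZDZDZZD
Step 3: ZZDZDZZD  (unchanged — fixed point at step 2)


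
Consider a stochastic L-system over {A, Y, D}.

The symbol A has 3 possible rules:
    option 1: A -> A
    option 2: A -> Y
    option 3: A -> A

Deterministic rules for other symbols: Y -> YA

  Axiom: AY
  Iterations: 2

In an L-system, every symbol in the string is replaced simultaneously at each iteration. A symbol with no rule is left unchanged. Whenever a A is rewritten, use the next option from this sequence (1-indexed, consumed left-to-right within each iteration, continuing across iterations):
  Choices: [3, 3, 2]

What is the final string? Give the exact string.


Answer: AYAY

Derivation:
Step 0: AY
Step 1: AYA  (used choices [3])
Step 2: AYAY  (used choices [3, 2])


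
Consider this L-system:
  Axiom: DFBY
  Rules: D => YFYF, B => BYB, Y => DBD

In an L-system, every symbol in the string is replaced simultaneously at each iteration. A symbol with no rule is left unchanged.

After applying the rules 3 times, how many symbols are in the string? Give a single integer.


Step 0: length = 4
Step 1: length = 11
Step 2: length = 29
Step 3: length = 79

Answer: 79


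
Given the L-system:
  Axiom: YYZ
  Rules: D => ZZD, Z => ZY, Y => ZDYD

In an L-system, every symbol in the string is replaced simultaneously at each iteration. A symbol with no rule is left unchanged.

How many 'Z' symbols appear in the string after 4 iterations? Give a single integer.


Step 0: YYZ  (1 'Z')
Step 1: ZDYDZDYDZY  (3 'Z')
Step 2: ZYZZDZDYDZZDZYZZDZDYDZZDZYZDYD  (14 'Z')
Step 3: ZYZDYDZYZYZZDZYZZDZDYDZZDZYZYZZDZYZDYDZYZYZZDZYZZDZDYDZZDZYZYZZDZYZDYDZYZZDZDYDZZD  (40 'Z')
Step 4: ZYZDYDZYZZDZDYDZZDZYZDYDZYZDYDZYZYZZDZYZDYDZYZYZZDZYZZDZDYDZZDZYZYZZDZYZDYDZYZDYDZYZYZZDZYZDYDZYZZDZDYDZZDZYZDYDZYZDYDZYZYZZDZYZDYDZYZYZZDZYZZDZDYDZZDZYZYZZDZYZDYDZYZDYDZYZYZZDZYZDYDZYZZDZDYDZZDZYZDYDZYZYZZDZYZZDZDYDZZDZYZYZZD  (104 'Z')

Answer: 104


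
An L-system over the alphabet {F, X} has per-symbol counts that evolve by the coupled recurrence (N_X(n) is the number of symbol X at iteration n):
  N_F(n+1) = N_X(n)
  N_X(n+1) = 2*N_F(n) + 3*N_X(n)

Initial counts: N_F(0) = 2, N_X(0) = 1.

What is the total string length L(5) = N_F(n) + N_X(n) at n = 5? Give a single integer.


Step 0: N_F=2, N_X=1, L=3
Step 1: N_F=1, N_X=7, L=8
Step 2: N_F=7, N_X=23, L=30
Step 3: N_F=23, N_X=83, L=106
Step 4: N_F=83, N_X=295, L=378
Step 5: N_F=295, N_X=1051, L=1346

Answer: 1346


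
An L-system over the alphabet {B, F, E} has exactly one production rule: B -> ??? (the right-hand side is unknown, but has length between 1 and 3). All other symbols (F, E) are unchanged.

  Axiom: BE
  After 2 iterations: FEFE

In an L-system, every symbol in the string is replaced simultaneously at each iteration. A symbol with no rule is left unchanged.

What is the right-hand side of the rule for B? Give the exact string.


Answer: FEF

Derivation:
Trying B -> FEF:
  Step 0: BE
  Step 1: FEFE
  Step 2: FEFE
Matches the given result.


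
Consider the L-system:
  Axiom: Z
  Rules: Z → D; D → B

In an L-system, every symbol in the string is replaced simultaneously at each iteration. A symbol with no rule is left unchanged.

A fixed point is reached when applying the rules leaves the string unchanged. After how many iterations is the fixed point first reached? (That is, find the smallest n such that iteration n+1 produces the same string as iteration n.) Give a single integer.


Answer: 2

Derivation:
Step 0: Z
Step 1: D
Step 2: B
Step 3: B  (unchanged — fixed point at step 2)


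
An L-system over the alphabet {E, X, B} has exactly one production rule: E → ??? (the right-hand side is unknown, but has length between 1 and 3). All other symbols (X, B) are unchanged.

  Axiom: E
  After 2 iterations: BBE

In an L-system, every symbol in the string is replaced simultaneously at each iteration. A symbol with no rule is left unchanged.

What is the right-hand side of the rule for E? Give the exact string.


Answer: BE

Derivation:
Trying E → BE:
  Step 0: E
  Step 1: BE
  Step 2: BBE
Matches the given result.


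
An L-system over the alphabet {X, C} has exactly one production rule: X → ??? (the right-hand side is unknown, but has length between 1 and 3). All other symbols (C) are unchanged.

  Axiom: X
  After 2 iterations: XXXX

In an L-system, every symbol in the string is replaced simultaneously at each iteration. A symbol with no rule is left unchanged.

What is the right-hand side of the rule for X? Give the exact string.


Answer: XX

Derivation:
Trying X → XX:
  Step 0: X
  Step 1: XX
  Step 2: XXXX
Matches the given result.


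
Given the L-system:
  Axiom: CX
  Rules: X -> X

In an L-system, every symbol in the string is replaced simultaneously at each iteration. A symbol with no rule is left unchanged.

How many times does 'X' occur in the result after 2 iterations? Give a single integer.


Answer: 1

Derivation:
Step 0: CX  (1 'X')
Step 1: CX  (1 'X')
Step 2: CX  (1 'X')


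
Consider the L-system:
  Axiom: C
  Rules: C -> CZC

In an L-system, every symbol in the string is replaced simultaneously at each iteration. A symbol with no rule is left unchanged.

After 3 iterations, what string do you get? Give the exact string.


Step 0: C
Step 1: CZC
Step 2: CZCZCZC
Step 3: CZCZCZCZCZCZCZC

Answer: CZCZCZCZCZCZCZC


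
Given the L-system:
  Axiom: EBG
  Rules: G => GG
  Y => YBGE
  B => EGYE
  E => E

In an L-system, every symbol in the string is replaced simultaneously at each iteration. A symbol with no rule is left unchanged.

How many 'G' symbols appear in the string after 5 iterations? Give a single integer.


Step 0: EBG  (1 'G')
Step 1: EEGYEGG  (3 'G')
Step 2: EEGGYBGEEGGGG  (7 'G')
Step 3: EEGGGGYBGEEGYEGGEEGGGGGGGG  (16 'G')
Step 4: EEGGGGGGGGYBGEEGYEGGEEGGYBGEEGGGGEEGGGGGGGGGGGGGGGG  (35 'G')
Step 5: EEGGGGGGGGGGGGGGGGYBGEEGYEGGEEGGYBGEEGGGGEEGGGGYBGEEGYEGGEEGGGGGGGGEEGGGGGGGGGGGGGGGGGGGGGGGGGGGGGGGG  (75 'G')

Answer: 75


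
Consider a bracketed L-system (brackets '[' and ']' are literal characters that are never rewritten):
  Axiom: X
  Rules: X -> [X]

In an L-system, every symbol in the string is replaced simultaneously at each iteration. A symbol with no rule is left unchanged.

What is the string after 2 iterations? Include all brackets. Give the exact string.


Step 0: X
Step 1: [X]
Step 2: [[X]]

Answer: [[X]]


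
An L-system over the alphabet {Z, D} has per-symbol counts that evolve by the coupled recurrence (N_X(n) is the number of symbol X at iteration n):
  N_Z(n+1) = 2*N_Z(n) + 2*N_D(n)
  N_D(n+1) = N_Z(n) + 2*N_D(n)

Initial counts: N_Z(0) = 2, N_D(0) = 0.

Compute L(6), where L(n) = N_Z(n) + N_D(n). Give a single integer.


Answer: 2704

Derivation:
Step 0: N_Z=2, N_D=0, L=2
Step 1: N_Z=4, N_D=2, L=6
Step 2: N_Z=12, N_D=8, L=20
Step 3: N_Z=40, N_D=28, L=68
Step 4: N_Z=136, N_D=96, L=232
Step 5: N_Z=464, N_D=328, L=792
Step 6: N_Z=1584, N_D=1120, L=2704


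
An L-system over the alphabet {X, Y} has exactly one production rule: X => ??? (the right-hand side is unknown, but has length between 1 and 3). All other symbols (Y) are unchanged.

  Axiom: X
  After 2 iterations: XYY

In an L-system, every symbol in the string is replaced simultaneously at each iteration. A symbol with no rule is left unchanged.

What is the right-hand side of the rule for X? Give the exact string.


Answer: XY

Derivation:
Trying X => XY:
  Step 0: X
  Step 1: XY
  Step 2: XYY
Matches the given result.


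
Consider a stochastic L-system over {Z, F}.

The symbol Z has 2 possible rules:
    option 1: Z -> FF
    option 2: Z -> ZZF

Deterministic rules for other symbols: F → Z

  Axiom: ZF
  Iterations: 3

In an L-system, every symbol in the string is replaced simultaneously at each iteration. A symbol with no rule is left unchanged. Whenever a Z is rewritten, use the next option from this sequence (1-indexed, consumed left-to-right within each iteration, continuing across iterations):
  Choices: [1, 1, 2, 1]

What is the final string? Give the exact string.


Answer: ZZFFFZZ

Derivation:
Step 0: ZF
Step 1: FFZ  (used choices [1])
Step 2: ZZFF  (used choices [1])
Step 3: ZZFFFZZ  (used choices [2, 1])


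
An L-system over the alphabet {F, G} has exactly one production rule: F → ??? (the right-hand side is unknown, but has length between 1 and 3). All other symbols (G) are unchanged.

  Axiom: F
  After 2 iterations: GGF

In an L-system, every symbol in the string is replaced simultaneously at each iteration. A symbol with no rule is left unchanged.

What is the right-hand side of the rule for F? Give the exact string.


Answer: GF

Derivation:
Trying F → GF:
  Step 0: F
  Step 1: GF
  Step 2: GGF
Matches the given result.


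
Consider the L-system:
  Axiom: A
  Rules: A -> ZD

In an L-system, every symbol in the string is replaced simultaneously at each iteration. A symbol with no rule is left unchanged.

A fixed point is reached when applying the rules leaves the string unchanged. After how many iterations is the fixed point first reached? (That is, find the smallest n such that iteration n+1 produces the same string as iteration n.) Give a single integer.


Answer: 1

Derivation:
Step 0: A
Step 1: ZD
Step 2: ZD  (unchanged — fixed point at step 1)
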